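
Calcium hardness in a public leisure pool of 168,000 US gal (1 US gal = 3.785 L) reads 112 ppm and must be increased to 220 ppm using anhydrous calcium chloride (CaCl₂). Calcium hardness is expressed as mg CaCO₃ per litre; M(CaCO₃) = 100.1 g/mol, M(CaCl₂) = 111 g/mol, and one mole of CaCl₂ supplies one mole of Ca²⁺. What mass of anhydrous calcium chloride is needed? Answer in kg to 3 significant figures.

76.2 kg

Volume: 168,000 US gal × 3.785 L/gal = 635,880 L.
Hardness to add: (220 − 112) = 108 mg/L as CaCO₃ × 635,880 L = 68,680 g as CaCO₃.
Moles of Ca²⁺ (1 mol Ca²⁺ ≡ 1 mol CaCO₃): 68,680 / 100.1 g/mol = 686.1 mol.
Mass of CaCl₂: 686.1 × 111 = 76,150 g.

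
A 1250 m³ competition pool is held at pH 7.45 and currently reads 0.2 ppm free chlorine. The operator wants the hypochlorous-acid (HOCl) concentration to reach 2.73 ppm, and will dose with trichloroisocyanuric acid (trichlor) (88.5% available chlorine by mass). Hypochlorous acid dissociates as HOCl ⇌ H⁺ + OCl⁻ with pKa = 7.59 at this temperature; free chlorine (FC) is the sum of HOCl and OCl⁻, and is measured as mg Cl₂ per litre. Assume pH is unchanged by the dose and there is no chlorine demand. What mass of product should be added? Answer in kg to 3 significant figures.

Volume: 1250 m³ = 1,250,000 L.
[OCl⁻]/[HOCl] = 10^(pH − pKa) = 10^(7.45 − 7.59) = 0.7244; fraction as HOCl = 1/(1 + 0.7244) = 0.5799.
Free chlorine required for 2.73 ppm HOCl: 2.73 / 0.5799 = 4.708 ppm.
FC to add: 4.708 − 0.2 = 4.508 mg/L as Cl₂.
Cl₂ equivalent: 4.508 mg/L × 1,250,000 L = 5635 g.
Product at 88.5% available Cl: 5635 / 0.885 = 6367 g.

6.37 kg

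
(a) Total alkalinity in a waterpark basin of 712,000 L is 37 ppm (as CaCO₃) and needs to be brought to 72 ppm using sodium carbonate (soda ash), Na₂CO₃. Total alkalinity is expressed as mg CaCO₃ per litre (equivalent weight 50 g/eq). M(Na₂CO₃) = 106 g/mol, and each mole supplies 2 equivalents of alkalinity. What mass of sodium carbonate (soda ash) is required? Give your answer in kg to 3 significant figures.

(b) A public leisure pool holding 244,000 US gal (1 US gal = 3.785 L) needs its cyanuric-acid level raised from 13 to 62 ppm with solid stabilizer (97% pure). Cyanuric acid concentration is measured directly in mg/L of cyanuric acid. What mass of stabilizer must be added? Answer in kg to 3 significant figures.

(a) 26.4 kg; (b) 46.7 kg

(a) Alkalinity to add: (72 − 37) = 35 mg/L as CaCO₃ × 712,000 L = 24,920 g as CaCO₃.
(a) Equivalents: 24,920 g ÷ 50 g/eq = 498.4 eq.
(a) Each mole of Na₂CO₃ supplies 2 eq, so 498.4 / 2 = 249.2 mol.
(a) Mass: 249.2 mol × 106 g/mol = 26,420 g.

(b) Volume: 244,000 US gal × 3.785 L/gal = 923,540 L.
(b) CYA to add: (62 − 13) = 49 mg/L × 923,540 L = 45,250 g cyanuric acid.
(b) At 97% purity: 45,250 / 0.97 = 46,650 g product.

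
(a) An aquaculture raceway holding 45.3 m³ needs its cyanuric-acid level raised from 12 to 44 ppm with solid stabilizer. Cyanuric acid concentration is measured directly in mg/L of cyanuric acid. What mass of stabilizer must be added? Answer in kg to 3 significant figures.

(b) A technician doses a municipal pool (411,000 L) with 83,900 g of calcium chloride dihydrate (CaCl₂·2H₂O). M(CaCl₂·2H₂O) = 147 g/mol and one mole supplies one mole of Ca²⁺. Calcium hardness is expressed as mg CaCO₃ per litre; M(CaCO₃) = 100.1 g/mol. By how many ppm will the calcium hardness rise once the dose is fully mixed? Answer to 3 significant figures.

(a) 1.45 kg; (b) 139 ppm

(a) Volume: 45.3 m³ = 45,300 L.
(a) CYA to add: (44 − 12) = 32 mg/L × 45,300 L = 1450 g cyanuric acid.

(b) Moles of Ca²⁺: 83,900 g ÷ 147 g/mol = 570.7 mol.
(b) As CaCO₃: 570.7 mol × 100.1 g/mol = 57,130 g.
(b) Rise: 57,130 g / 411,000 L × 1000 = 139 mg/L.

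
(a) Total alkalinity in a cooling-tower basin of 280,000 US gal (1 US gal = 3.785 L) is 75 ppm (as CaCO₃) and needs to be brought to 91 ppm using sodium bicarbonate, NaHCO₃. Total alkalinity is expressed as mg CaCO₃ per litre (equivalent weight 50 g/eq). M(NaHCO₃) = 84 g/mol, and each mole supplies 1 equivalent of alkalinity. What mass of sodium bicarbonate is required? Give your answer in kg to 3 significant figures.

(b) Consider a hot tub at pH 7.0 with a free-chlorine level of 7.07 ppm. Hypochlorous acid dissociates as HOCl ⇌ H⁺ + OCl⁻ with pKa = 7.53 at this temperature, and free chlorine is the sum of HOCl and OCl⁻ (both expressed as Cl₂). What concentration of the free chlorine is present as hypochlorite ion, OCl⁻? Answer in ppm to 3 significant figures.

(a) 28.5 kg; (b) 1.61 ppm

(a) Volume: 280,000 US gal × 3.785 L/gal = 1,059,800 L.
(a) Alkalinity to add: (91 − 75) = 16 mg/L as CaCO₃ × 1,059,800 L = 16,960 g as CaCO₃.
(a) Equivalents: 16,960 g ÷ 50 g/eq = 339.1 eq.
(a) NaHCO₃ supplies 1 eq per mole → 339.1 mol.
(a) Mass: 339.1 mol × 84 g/mol = 28,490 g.

(b) [OCl⁻]/[HOCl] = 10^(pH − pKa) = 10^(7.0 − 7.53) = 10^-0.53 = 0.2951.
(b) Fraction as HOCl = 1 / (1 + 0.2951) = 0.7721.
(b) OCl⁻ = (1 − 0.7721) × 7.07 ppm = 1.611 ppm.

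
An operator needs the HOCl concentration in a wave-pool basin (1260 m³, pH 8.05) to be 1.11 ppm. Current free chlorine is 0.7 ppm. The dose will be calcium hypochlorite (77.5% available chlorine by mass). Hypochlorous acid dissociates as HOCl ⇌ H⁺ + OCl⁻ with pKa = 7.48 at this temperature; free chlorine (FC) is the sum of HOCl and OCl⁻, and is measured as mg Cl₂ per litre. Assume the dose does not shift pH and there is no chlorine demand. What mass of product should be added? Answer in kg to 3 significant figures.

7.37 kg

Volume: 1260 m³ = 1,260,000 L.
[OCl⁻]/[HOCl] = 10^(pH − pKa) = 10^(8.05 − 7.48) = 3.715; fraction as HOCl = 1/(1 + 3.715) = 0.2121.
Free chlorine required for 1.11 ppm HOCl: 1.11 / 0.2121 = 5.234 ppm.
FC to add: 5.234 − 0.7 = 4.534 mg/L as Cl₂.
Cl₂ equivalent: 4.534 mg/L × 1,260,000 L = 5713 g.
Product at 77.5% available Cl: 5713 / 0.775 = 7371 g.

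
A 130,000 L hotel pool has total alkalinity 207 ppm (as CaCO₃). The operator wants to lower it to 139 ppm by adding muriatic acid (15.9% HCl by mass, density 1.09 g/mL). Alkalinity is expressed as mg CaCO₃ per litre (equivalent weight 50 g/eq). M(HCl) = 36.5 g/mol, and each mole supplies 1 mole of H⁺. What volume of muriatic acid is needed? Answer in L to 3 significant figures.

Alkalinity to neutralize: (207 − 139) = 68 mg/L as CaCO₃ × 130,000 L = 8840 g as CaCO₃.
Equivalents of H⁺ required: 8840 ÷ 50 g/eq = 176.8 eq = 176.8 mol HCl.
Mass of HCl: 176.8 × 36.5 = 6453 g.
Mass of 15.9% solution: 6453 / 0.159 = 40,590 g.
Volume: 40,590 g ÷ 1.09 g/mL = 37,240 mL.

37.2 L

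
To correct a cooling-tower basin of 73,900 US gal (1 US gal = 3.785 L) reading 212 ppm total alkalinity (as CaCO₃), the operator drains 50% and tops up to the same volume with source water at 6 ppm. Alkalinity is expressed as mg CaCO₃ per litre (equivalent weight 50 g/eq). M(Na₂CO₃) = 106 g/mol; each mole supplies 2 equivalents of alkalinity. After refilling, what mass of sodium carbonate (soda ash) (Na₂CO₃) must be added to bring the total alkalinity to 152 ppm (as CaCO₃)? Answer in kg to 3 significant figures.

12.7 kg

Volume: 73,900 US gal × 3.785 L/gal = 279,712 L.
After draining 50% and refilling: 212 × 0.50 + 6 × 0.50 = 109 ppm.
Deficit to target: 152 − 109 = 43 mg/L.
As CaCO₃: 43 mg/L × 279,712 L = 12,030 g; ÷ 50 g/eq ÷ 2 = 120.3 mol Na₂CO₃.
Mass: 120.3 × 106 = 12,750 g.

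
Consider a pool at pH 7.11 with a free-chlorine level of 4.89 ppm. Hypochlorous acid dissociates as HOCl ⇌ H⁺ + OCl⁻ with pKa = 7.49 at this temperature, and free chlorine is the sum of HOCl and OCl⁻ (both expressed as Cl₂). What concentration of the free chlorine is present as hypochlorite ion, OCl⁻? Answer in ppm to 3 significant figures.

[OCl⁻]/[HOCl] = 10^(pH − pKa) = 10^(7.11 − 7.49) = 10^-0.38 = 0.4169.
Fraction as HOCl = 1 / (1 + 0.4169) = 0.7058.
OCl⁻ = (1 − 0.7058) × 4.89 ppm = 1.439 ppm.

1.44 ppm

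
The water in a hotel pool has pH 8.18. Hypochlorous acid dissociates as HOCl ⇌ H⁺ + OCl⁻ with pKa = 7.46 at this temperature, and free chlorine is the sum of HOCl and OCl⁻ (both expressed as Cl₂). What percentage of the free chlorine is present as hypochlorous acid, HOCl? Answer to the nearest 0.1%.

16.0%

[OCl⁻]/[HOCl] = 10^(pH − pKa) = 10^(8.18 − 7.46) = 10^0.72 = 5.248.
Fraction as HOCl = 1 / (1 + 5.248) = 0.16.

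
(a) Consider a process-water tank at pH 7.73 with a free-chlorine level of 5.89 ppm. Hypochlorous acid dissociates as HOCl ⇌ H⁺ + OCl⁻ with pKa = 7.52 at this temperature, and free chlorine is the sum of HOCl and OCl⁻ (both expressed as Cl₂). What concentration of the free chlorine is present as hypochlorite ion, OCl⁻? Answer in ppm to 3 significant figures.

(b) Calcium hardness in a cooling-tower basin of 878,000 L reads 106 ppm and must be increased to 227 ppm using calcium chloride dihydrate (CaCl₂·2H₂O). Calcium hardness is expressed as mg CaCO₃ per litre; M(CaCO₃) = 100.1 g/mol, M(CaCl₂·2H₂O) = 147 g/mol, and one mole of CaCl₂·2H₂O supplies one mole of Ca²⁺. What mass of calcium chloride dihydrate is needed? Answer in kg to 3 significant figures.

(a) 3.64 ppm; (b) 156 kg

(a) [OCl⁻]/[HOCl] = 10^(pH − pKa) = 10^(7.73 − 7.52) = 10^0.21 = 1.622.
(a) Fraction as HOCl = 1 / (1 + 1.622) = 0.3814.
(a) OCl⁻ = (1 − 0.3814) × 5.89 ppm = 3.643 ppm.

(b) Hardness to add: (227 − 106) = 121 mg/L as CaCO₃ × 878,000 L = 106,200 g as CaCO₃.
(b) Moles of Ca²⁺ (1 mol Ca²⁺ ≡ 1 mol CaCO₃): 106,200 / 100.1 g/mol = 1061 mol.
(b) Mass of CaCl₂·2H₂O: 1061 × 147 = 156,000 g.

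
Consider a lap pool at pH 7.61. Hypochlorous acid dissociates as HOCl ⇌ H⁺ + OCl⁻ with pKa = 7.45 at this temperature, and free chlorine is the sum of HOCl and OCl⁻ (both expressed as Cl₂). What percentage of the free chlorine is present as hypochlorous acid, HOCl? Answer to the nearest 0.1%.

[OCl⁻]/[HOCl] = 10^(pH − pKa) = 10^(7.61 − 7.45) = 10^0.16 = 1.445.
Fraction as HOCl = 1 / (1 + 1.445) = 0.4089.

40.9%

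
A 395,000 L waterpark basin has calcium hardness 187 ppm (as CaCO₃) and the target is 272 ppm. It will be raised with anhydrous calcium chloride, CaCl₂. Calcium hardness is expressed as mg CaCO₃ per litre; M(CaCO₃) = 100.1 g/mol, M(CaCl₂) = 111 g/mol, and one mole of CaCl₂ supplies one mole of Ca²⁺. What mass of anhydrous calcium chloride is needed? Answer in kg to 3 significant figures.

37.2 kg

Hardness to add: (272 − 187) = 85 mg/L as CaCO₃ × 395,000 L = 33,580 g as CaCO₃.
Moles of Ca²⁺ (1 mol Ca²⁺ ≡ 1 mol CaCO₃): 33,580 / 100.1 g/mol = 335.4 mol.
Mass of CaCl₂: 335.4 × 111 = 37,230 g.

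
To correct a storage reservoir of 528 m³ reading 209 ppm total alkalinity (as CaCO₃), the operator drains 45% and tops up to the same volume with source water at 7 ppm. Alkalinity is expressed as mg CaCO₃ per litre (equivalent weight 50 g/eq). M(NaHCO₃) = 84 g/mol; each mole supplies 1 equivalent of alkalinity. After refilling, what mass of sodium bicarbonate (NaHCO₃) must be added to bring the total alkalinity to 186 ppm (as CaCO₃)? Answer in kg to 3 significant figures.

Volume: 528 m³ = 528,000 L.
After draining 45% and refilling: 209 × 0.55 + 7 × 0.45 = 118.1 ppm.
Deficit to target: 186 − 118.1 = 67.9 mg/L.
As CaCO₃: 67.9 mg/L × 528,000 L = 35,850 g; ÷ 50 g/eq ÷ 1 = 717 mol NaHCO₃.
Mass: 717 × 84 = 60,230 g.

60.2 kg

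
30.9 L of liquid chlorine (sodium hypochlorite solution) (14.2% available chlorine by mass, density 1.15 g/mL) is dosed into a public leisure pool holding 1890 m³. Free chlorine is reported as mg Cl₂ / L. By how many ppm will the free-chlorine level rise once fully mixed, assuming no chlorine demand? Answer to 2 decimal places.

2.67 ppm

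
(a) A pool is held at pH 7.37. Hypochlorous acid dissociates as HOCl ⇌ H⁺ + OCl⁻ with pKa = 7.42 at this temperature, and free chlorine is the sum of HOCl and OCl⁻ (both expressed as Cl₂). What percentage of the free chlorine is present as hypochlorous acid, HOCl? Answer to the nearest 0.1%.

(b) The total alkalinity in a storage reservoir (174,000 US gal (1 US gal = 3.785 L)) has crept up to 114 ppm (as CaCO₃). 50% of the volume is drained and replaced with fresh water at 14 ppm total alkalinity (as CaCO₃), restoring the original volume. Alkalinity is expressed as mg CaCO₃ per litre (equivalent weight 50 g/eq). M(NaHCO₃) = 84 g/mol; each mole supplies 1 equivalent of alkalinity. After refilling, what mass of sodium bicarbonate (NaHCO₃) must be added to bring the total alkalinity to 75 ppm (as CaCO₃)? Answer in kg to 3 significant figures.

(a) [OCl⁻]/[HOCl] = 10^(pH − pKa) = 10^(7.37 − 7.42) = 10^-0.05 = 0.8913.
(a) Fraction as HOCl = 1 / (1 + 0.8913) = 0.5288.

(b) Volume: 174,000 US gal × 3.785 L/gal = 658,590 L.
(b) After draining 50% and refilling: 114 × 0.50 + 14 × 0.50 = 64 ppm.
(b) Deficit to target: 75 − 64 = 11 mg/L.
(b) As CaCO₃: 11 mg/L × 658,590 L = 7244 g; ÷ 50 g/eq ÷ 1 = 144.9 mol NaHCO₃.
(b) Mass: 144.9 × 84 = 12,170 g.

(a) 52.9%; (b) 12.2 kg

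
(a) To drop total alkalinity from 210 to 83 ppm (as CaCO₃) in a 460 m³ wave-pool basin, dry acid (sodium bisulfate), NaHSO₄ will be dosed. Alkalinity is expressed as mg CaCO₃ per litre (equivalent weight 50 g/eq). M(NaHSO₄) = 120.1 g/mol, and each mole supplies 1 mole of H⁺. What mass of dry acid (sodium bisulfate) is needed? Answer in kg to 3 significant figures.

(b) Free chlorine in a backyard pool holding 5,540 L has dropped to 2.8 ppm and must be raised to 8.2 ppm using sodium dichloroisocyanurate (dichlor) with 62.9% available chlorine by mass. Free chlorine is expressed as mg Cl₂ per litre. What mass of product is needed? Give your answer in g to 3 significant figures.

(a) 140 kg; (b) 47.6 g

(a) Volume: 460 m³ = 460,000 L.
(a) Alkalinity to neutralize: (210 − 83) = 127 mg/L as CaCO₃ × 460,000 L = 58,420 g as CaCO₃.
(a) Equivalents of H⁺ required: 58,420 ÷ 50 g/eq = 1168 eq = 1168 mol NaHSO₄.
(a) Mass of NaHSO₄: 1168 × 120.1 = 140,300 g.

(b) Chlorine deficit: 8.2 − 2.8 = 5.4 ppm = 5.4 mg/L as Cl₂.
(b) Cl₂ equivalent needed: 5.4 mg/L × 5,540 L = 29,920 mg = 29.92 g.
(b) Product at 62.9% available chlorine: 29.92 / 0.629 = 47.56 g.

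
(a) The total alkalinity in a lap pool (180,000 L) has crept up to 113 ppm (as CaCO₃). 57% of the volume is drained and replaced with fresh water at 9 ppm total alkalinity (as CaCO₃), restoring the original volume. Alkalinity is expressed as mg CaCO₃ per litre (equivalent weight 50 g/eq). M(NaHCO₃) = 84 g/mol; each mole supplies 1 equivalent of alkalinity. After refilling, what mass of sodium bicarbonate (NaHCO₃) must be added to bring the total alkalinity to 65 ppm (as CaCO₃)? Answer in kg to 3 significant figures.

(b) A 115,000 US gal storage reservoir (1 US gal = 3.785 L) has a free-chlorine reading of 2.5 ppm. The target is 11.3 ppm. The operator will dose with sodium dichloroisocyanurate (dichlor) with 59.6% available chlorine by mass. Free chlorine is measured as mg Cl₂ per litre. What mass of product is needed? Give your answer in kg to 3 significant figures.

(a) After draining 57% and refilling: 113 × 0.43 + 9 × 0.57 = 53.72 ppm.
(a) Deficit to target: 65 − 53.72 = 11.28 mg/L.
(a) As CaCO₃: 11.28 mg/L × 180,000 L = 2030 g; ÷ 50 g/eq ÷ 1 = 40.61 mol NaHCO₃.
(a) Mass: 40.61 × 84 = 3411 g.

(b) Volume: 115,000 US gal × 3.785 L/gal = 435,275 L.
(b) Chlorine deficit: 11.3 − 2.5 = 8.8 ppm = 8.8 mg/L as Cl₂.
(b) Cl₂ equivalent needed: 8.8 mg/L × 435,275 L = 3,830,000 mg = 3830 g.
(b) Product at 59.6% available chlorine: 3830 / 0.596 = 6427 g.

(a) 3.41 kg; (b) 6.43 kg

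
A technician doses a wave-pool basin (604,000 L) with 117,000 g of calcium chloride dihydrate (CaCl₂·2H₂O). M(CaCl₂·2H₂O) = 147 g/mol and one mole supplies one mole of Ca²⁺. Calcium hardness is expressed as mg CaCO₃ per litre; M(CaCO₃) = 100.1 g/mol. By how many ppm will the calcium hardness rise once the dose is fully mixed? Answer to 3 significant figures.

132 ppm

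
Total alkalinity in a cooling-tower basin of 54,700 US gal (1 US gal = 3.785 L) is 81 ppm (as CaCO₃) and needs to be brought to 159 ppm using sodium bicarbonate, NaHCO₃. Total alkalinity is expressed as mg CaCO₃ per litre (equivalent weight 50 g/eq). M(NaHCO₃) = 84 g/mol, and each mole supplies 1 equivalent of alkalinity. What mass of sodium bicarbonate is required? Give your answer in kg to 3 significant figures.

Volume: 54,700 US gal × 3.785 L/gal = 207,040 L.
Alkalinity to add: (159 − 81) = 78 mg/L as CaCO₃ × 207,040 L = 16,150 g as CaCO₃.
Equivalents: 16,150 g ÷ 50 g/eq = 323 eq.
NaHCO₃ supplies 1 eq per mole → 323 mol.
Mass: 323 mol × 84 g/mol = 27,130 g.

27.1 kg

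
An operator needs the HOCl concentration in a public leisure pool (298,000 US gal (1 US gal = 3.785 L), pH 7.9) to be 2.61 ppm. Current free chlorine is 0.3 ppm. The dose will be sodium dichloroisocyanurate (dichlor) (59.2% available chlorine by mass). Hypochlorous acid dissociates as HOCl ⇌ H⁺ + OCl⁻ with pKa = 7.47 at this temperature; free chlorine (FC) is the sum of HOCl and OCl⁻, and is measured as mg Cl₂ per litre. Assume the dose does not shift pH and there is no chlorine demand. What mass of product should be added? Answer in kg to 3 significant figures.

Volume: 298,000 US gal × 3.785 L/gal = 1,127,930 L.
[OCl⁻]/[HOCl] = 10^(pH − pKa) = 10^(7.9 − 7.47) = 2.692; fraction as HOCl = 1/(1 + 2.692) = 0.2709.
Free chlorine required for 2.61 ppm HOCl: 2.61 / 0.2709 = 9.635 ppm.
FC to add: 9.635 − 0.3 = 9.335 mg/L as Cl₂.
Cl₂ equivalent: 9.335 mg/L × 1,127,930 L = 10,530 g.
Product at 59.2% available Cl: 10,530 / 0.592 = 17,790 g.

17.8 kg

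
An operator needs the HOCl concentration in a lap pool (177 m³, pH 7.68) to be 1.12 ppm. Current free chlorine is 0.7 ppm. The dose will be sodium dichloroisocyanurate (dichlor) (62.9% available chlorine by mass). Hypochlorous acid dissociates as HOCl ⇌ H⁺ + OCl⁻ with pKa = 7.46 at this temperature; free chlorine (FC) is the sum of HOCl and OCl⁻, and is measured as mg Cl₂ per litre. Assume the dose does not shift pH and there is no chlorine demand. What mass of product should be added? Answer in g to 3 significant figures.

Volume: 177 m³ = 177,000 L.
[OCl⁻]/[HOCl] = 10^(pH − pKa) = 10^(7.68 − 7.46) = 1.66; fraction as HOCl = 1/(1 + 1.66) = 0.376.
Free chlorine required for 1.12 ppm HOCl: 1.12 / 0.376 = 2.979 ppm.
FC to add: 2.979 − 0.7 = 2.279 mg/L as Cl₂.
Cl₂ equivalent: 2.279 mg/L × 177,000 L = 403.3 g.
Product at 62.9% available Cl: 403.3 / 0.629 = 641.2 g.

641 g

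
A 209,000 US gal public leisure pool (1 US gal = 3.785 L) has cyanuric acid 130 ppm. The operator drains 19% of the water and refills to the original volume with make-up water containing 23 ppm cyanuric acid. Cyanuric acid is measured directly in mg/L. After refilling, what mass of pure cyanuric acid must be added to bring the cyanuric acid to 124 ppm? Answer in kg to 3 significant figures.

Volume: 209,000 US gal × 3.785 L/gal = 791,065 L.
After draining 19% and refilling: 130 × 0.81 + 23 × 0.19 = 109.67 ppm.
Deficit to target: 124 − 109.67 = 14.33 mg/L.
Mass: 14.33 mg/L × 791,065 L = 11,340 g cyanuric acid.

11.3 kg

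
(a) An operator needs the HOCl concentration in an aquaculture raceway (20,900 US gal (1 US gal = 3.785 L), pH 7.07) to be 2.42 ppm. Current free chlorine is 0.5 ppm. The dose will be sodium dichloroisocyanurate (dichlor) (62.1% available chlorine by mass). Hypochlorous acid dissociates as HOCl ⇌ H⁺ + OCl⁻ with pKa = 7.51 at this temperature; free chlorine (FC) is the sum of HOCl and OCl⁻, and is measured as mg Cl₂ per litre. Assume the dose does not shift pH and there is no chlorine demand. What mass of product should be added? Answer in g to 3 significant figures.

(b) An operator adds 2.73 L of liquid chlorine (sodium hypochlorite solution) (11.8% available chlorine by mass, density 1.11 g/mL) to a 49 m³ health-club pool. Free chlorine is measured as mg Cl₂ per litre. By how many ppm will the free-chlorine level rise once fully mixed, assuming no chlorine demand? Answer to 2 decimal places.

(a) Volume: 20,900 US gal × 3.785 L/gal = 79,106 L.
(a) [OCl⁻]/[HOCl] = 10^(pH − pKa) = 10^(7.07 − 7.51) = 0.3631; fraction as HOCl = 1/(1 + 0.3631) = 0.7336.
(a) Free chlorine required for 2.42 ppm HOCl: 2.42 / 0.7336 = 3.299 ppm.
(a) FC to add: 3.299 − 0.5 = 2.799 mg/L as Cl₂.
(a) Cl₂ equivalent: 2.799 mg/L × 79,106 L = 221.4 g.
(a) Product at 62.1% available Cl: 221.4 / 0.621 = 356.5 g.

(b) Volume: 49 m³ = 49,000 L.
(b) Mass of solution: 2.73 L × 1000 mL/L × 1.11 g/mL = 3030 g.
(b) Available chlorine delivered: 3030 g × 0.118 = 357.6 g as Cl₂.
(b) Concentration rise: 357.6 g / 49,000 L = 7.297 mg/L = 7.30 ppm.

(a) 357 g; (b) 7.30 ppm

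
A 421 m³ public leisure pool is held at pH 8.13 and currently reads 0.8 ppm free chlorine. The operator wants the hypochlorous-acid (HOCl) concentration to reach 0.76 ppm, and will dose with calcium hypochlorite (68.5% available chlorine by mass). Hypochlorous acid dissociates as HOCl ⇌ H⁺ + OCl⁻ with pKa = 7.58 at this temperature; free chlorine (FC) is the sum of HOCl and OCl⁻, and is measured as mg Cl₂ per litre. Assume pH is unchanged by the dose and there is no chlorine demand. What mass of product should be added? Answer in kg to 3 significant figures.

1.63 kg

Volume: 421 m³ = 421,000 L.
[OCl⁻]/[HOCl] = 10^(pH − pKa) = 10^(8.13 − 7.58) = 3.548; fraction as HOCl = 1/(1 + 3.548) = 0.2199.
Free chlorine required for 0.76 ppm HOCl: 0.76 / 0.2199 = 3.457 ppm.
FC to add: 3.457 − 0.8 = 2.657 mg/L as Cl₂.
Cl₂ equivalent: 2.657 mg/L × 421,000 L = 1118 g.
Product at 68.5% available Cl: 1118 / 0.685 = 1633 g.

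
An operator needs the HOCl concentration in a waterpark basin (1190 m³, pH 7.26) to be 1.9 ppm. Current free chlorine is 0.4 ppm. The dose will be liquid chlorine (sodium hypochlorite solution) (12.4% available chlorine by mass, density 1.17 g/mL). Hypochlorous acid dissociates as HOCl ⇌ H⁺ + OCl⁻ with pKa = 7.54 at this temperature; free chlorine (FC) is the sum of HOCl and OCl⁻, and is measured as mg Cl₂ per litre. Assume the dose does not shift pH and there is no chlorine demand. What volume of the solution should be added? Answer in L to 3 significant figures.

20.5 L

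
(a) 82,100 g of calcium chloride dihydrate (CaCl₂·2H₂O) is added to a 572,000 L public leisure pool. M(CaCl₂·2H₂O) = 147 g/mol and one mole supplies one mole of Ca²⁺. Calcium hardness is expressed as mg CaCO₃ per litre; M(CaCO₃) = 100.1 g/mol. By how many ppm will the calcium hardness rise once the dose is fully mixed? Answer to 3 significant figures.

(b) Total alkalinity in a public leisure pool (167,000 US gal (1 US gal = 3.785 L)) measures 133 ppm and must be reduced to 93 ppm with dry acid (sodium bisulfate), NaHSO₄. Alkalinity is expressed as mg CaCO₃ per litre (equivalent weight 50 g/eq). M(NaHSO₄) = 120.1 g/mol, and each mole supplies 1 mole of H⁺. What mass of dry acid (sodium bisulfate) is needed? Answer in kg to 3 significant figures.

(a) 97.7 ppm; (b) 60.7 kg

(a) Moles of Ca²⁺: 82,100 g ÷ 147 g/mol = 558.5 mol.
(a) As CaCO₃: 558.5 mol × 100.1 g/mol = 55,910 g.
(a) Rise: 55,910 g / 572,000 L × 1000 = 97.74 mg/L.

(b) Volume: 167,000 US gal × 3.785 L/gal = 632,095 L.
(b) Alkalinity to neutralize: (133 − 93) = 40 mg/L as CaCO₃ × 632,095 L = 25,280 g as CaCO₃.
(b) Equivalents of H⁺ required: 25,280 ÷ 50 g/eq = 505.7 eq = 505.7 mol NaHSO₄.
(b) Mass of NaHSO₄: 505.7 × 120.1 = 60,730 g.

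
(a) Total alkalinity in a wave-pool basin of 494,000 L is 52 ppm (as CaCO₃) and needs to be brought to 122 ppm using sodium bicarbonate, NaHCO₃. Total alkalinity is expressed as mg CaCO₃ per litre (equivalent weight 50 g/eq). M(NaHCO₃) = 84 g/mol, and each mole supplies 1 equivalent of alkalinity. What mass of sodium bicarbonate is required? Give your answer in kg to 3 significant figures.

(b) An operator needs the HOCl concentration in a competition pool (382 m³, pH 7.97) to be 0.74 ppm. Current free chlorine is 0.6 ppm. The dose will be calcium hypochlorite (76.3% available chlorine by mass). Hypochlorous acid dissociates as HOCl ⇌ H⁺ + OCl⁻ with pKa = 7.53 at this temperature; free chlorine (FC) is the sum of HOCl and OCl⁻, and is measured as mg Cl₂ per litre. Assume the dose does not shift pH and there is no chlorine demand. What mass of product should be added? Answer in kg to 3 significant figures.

(a) 58.1 kg; (b) 1.09 kg

(a) Alkalinity to add: (122 − 52) = 70 mg/L as CaCO₃ × 494,000 L = 34,580 g as CaCO₃.
(a) Equivalents: 34,580 g ÷ 50 g/eq = 691.6 eq.
(a) NaHCO₃ supplies 1 eq per mole → 691.6 mol.
(a) Mass: 691.6 mol × 84 g/mol = 58,090 g.

(b) Volume: 382 m³ = 382,000 L.
(b) [OCl⁻]/[HOCl] = 10^(pH − pKa) = 10^(7.97 − 7.53) = 2.754; fraction as HOCl = 1/(1 + 2.754) = 0.2664.
(b) Free chlorine required for 0.74 ppm HOCl: 0.74 / 0.2664 = 2.778 ppm.
(b) FC to add: 2.778 − 0.6 = 2.178 mg/L as Cl₂.
(b) Cl₂ equivalent: 2.178 mg/L × 382,000 L = 832 g.
(b) Product at 76.3% available Cl: 832 / 0.763 = 1090 g.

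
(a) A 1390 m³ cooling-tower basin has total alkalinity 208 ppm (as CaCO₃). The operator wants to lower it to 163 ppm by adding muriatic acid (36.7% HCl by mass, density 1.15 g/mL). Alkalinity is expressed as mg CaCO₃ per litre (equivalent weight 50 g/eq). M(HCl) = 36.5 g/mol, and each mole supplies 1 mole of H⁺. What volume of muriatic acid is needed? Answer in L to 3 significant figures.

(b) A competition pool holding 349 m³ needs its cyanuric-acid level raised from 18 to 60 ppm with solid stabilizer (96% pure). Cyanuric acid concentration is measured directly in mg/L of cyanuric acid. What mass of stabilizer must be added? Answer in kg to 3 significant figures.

(a) Volume: 1390 m³ = 1,390,000 L.
(a) Alkalinity to neutralize: (208 − 163) = 45 mg/L as CaCO₃ × 1,390,000 L = 62,550 g as CaCO₃.
(a) Equivalents of H⁺ required: 62,550 ÷ 50 g/eq = 1251 eq = 1251 mol HCl.
(a) Mass of HCl: 1251 × 36.5 = 45,660 g.
(a) Mass of 36.7% solution: 45,660 / 0.367 = 124,400 g.
(a) Volume: 124,400 g ÷ 1.15 g/mL = 108,200 mL.

(b) Volume: 349 m³ = 349,000 L.
(b) CYA to add: (60 − 18) = 42 mg/L × 349,000 L = 14,660 g cyanuric acid.
(b) At 96% purity: 14,660 / 0.96 = 15,270 g product.

(a) 108 L; (b) 15.3 kg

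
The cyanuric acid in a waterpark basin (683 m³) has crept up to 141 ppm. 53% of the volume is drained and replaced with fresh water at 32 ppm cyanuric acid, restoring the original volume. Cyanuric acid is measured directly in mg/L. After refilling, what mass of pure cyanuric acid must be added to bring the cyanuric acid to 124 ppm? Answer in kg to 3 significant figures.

27.8 kg

Volume: 683 m³ = 683,000 L.
After draining 53% and refilling: 141 × 0.47 + 32 × 0.53 = 83.23 ppm.
Deficit to target: 124 − 83.23 = 40.77 mg/L.
Mass: 40.77 mg/L × 683,000 L = 27,850 g cyanuric acid.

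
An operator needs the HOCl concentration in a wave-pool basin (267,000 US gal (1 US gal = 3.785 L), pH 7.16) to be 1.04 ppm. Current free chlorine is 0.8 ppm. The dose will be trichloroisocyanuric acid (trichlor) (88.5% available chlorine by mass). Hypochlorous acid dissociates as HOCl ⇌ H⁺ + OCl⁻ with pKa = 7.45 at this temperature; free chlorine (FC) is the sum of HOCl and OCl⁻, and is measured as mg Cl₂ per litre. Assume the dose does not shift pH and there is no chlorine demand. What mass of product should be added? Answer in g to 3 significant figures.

Volume: 267,000 US gal × 3.785 L/gal = 1,010,595 L.
[OCl⁻]/[HOCl] = 10^(pH − pKa) = 10^(7.16 − 7.45) = 0.5129; fraction as HOCl = 1/(1 + 0.5129) = 0.661.
Free chlorine required for 1.04 ppm HOCl: 1.04 / 0.661 = 1.573 ppm.
FC to add: 1.573 − 0.8 = 0.7734 mg/L as Cl₂.
Cl₂ equivalent: 0.7734 mg/L × 1,010,595 L = 781.6 g.
Product at 88.5% available Cl: 781.6 / 0.885 = 883.1 g.

883 g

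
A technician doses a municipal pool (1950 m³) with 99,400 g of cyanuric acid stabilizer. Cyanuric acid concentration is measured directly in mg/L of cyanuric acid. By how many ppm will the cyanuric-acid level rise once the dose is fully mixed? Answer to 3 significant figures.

51.0 ppm

Volume: 1950 m³ = 1,950,000 L.
Rise: 99,400 g / 1,950,000 L × 1000 = 50.97 mg/L.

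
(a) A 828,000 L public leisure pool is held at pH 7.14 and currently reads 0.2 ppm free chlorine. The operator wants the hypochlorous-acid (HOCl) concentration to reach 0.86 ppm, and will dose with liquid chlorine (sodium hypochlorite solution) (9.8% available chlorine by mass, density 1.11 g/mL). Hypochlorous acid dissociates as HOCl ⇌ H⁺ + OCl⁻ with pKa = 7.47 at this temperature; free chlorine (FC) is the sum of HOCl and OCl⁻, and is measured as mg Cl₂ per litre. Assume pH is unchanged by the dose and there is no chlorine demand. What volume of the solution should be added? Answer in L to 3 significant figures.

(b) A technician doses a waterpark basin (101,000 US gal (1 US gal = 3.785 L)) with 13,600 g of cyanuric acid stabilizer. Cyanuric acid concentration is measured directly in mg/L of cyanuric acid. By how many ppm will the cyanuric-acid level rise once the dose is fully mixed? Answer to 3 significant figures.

(a) 8.09 L; (b) 35.6 ppm

(a) [OCl⁻]/[HOCl] = 10^(pH − pKa) = 10^(7.14 − 7.47) = 0.4677; fraction as HOCl = 1/(1 + 0.4677) = 0.6813.
(a) Free chlorine required for 0.86 ppm HOCl: 0.86 / 0.6813 = 1.262 ppm.
(a) FC to add: 1.262 − 0.2 = 1.062 mg/L as Cl₂.
(a) Cl₂ equivalent: 1.062 mg/L × 828,000 L = 879.5 g.
(a) Product at 9.8% available Cl: 879.5 / 0.098 = 8975 g.
(a) Volume: 8975 g ÷ 1.11 g/mL = 8086 mL.

(b) Volume: 101,000 US gal × 3.785 L/gal = 382,285 L.
(b) Rise: 13,600 g / 382,285 L × 1000 = 35.58 mg/L.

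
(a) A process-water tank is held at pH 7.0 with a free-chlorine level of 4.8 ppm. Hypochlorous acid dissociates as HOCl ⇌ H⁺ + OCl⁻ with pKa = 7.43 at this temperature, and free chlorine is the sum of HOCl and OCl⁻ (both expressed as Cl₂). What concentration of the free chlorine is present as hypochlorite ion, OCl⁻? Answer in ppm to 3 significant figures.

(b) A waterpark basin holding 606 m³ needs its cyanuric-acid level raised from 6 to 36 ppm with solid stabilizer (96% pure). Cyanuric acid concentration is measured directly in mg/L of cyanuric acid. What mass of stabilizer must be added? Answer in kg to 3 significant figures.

(a) [OCl⁻]/[HOCl] = 10^(pH − pKa) = 10^(7.0 − 7.43) = 10^-0.43 = 0.3715.
(a) Fraction as HOCl = 1 / (1 + 0.3715) = 0.7291.
(a) OCl⁻ = (1 − 0.7291) × 4.8 ppm = 1.3 ppm.

(b) Volume: 606 m³ = 606,000 L.
(b) CYA to add: (36 − 6) = 30 mg/L × 606,000 L = 18,180 g cyanuric acid.
(b) At 96% purity: 18,180 / 0.96 = 18,940 g product.

(a) 1.30 ppm; (b) 18.9 kg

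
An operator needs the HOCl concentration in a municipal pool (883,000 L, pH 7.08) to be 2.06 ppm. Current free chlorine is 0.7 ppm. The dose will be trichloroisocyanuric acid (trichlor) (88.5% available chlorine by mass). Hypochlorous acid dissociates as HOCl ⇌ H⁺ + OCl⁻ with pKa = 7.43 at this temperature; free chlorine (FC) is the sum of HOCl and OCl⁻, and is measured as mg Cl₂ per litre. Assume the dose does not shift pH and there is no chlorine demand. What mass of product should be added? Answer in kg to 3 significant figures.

2.28 kg

[OCl⁻]/[HOCl] = 10^(pH − pKa) = 10^(7.08 − 7.43) = 0.4467; fraction as HOCl = 1/(1 + 0.4467) = 0.6912.
Free chlorine required for 2.06 ppm HOCl: 2.06 / 0.6912 = 2.98 ppm.
FC to add: 2.98 − 0.7 = 2.28 mg/L as Cl₂.
Cl₂ equivalent: 2.28 mg/L × 883,000 L = 2013 g.
Product at 88.5% available Cl: 2013 / 0.885 = 2275 g.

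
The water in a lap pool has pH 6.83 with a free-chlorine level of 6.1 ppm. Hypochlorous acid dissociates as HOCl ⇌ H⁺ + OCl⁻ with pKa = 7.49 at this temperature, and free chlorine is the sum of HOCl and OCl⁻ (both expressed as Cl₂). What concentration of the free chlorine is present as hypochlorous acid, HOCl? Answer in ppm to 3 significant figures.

5.01 ppm

[OCl⁻]/[HOCl] = 10^(pH − pKa) = 10^(6.83 − 7.49) = 10^-0.66 = 0.2188.
Fraction as HOCl = 1 / (1 + 0.2188) = 0.8205.
HOCl = 0.8205 × 6.1 ppm = 5.005 ppm.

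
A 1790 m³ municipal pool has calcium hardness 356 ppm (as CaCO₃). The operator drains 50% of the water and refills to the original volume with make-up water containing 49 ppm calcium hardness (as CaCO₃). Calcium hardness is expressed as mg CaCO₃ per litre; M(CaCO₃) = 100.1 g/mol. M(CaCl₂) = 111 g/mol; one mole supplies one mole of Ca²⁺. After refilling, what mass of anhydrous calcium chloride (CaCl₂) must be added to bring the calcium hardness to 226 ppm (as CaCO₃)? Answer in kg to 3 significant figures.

46.6 kg

Volume: 1790 m³ = 1,790,000 L.
After draining 50% and refilling: 356 × 0.50 + 49 × 0.50 = 202.5 ppm.
Deficit to target: 226 − 202.5 = 23.5 mg/L.
As CaCO₃: 23.5 mg/L × 1,790,000 L = 42,060 g; ÷ 100.1 = 420.2 mol Ca²⁺.
Mass: 420.2 × 111 = 46,650 g.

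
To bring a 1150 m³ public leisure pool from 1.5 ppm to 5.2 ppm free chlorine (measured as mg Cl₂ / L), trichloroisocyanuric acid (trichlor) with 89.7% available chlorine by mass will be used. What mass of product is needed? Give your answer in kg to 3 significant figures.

4.74 kg

Volume: 1150 m³ = 1,150,000 L.
Chlorine deficit: 5.2 − 1.5 = 3.7 ppm = 3.7 mg/L as Cl₂.
Cl₂ equivalent needed: 3.7 mg/L × 1,150,000 L = 4,255,000 mg = 4255 g.
Product at 89.7% available chlorine: 4255 / 0.897 = 4744 g.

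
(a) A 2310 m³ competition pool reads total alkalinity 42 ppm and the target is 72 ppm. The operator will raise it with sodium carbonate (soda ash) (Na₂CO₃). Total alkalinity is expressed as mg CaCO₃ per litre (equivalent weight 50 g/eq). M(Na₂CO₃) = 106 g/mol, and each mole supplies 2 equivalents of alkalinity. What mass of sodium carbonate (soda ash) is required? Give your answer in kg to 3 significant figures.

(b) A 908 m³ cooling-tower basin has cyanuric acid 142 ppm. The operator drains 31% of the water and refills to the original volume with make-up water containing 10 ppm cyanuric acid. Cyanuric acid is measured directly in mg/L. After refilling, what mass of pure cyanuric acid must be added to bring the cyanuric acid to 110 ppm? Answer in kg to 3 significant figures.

(a) 73.5 kg; (b) 8.10 kg

(a) Volume: 2310 m³ = 2,310,000 L.
(a) Alkalinity to add: (72 − 42) = 30 mg/L as CaCO₃ × 2,310,000 L = 69,300 g as CaCO₃.
(a) Equivalents: 69,300 g ÷ 50 g/eq = 1386 eq.
(a) Each mole of Na₂CO₃ supplies 2 eq, so 1386 / 2 = 693 mol.
(a) Mass: 693 mol × 106 g/mol = 73,460 g.

(b) Volume: 908 m³ = 908,000 L.
(b) After draining 31% and refilling: 142 × 0.69 + 10 × 0.31 = 101.08 ppm.
(b) Deficit to target: 110 − 101.08 = 8.92 mg/L.
(b) Mass: 8.92 mg/L × 908,000 L = 8099 g cyanuric acid.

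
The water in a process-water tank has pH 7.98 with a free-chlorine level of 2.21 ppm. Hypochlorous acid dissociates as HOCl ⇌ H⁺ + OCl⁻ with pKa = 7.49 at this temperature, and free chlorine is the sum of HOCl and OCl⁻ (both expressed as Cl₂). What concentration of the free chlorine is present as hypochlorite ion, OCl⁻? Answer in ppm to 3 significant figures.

1.67 ppm

[OCl⁻]/[HOCl] = 10^(pH − pKa) = 10^(7.98 − 7.49) = 10^0.49 = 3.09.
Fraction as HOCl = 1 / (1 + 3.09) = 0.2445.
OCl⁻ = (1 − 0.2445) × 2.21 ppm = 1.67 ppm.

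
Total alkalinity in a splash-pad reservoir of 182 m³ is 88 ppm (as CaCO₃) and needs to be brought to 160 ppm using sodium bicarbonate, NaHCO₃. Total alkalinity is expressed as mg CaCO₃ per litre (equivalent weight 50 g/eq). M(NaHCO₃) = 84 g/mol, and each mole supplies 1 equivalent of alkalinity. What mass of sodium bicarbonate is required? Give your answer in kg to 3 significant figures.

22.0 kg

Volume: 182 m³ = 182,000 L.
Alkalinity to add: (160 − 88) = 72 mg/L as CaCO₃ × 182,000 L = 13,100 g as CaCO₃.
Equivalents: 13,100 g ÷ 50 g/eq = 262.1 eq.
NaHCO₃ supplies 1 eq per mole → 262.1 mol.
Mass: 262.1 mol × 84 g/mol = 22,010 g.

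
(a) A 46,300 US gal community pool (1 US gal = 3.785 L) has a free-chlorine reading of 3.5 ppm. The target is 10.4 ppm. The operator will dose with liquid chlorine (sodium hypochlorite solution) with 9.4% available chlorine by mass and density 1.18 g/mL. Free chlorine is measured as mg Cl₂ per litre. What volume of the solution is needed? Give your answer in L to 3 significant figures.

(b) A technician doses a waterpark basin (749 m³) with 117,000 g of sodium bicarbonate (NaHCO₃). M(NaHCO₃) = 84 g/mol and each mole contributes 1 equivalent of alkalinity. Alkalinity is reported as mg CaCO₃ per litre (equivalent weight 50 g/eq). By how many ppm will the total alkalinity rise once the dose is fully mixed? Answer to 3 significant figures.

(a) 10.9 L; (b) 93.0 ppm

(a) Volume: 46,300 US gal × 3.785 L/gal = 175,246 L.
(a) Chlorine deficit: 10.4 − 3.5 = 6.9 ppm = 6.9 mg/L as Cl₂.
(a) Cl₂ equivalent needed: 6.9 mg/L × 175,246 L = 1,209,000 mg = 1209 g.
(a) Product at 9.4% available chlorine: 1209 / 0.094 = 12,860 g.
(a) Volume at density 1.18 g/mL: 12,860 g ÷ 1.18 g/mL = 10,900 mL.

(b) Volume: 749 m³ = 749,000 L.
(b) Moles of NaHCO₃: 117,000 g ÷ 84 g/mol = 1393 mol → 1393 eq of alkalinity.
(b) As CaCO₃: 1393 eq × 50 g/eq = 69,640 g.
(b) Rise: 69,640 g / 749,000 L × 1000 = 92.98 mg/L.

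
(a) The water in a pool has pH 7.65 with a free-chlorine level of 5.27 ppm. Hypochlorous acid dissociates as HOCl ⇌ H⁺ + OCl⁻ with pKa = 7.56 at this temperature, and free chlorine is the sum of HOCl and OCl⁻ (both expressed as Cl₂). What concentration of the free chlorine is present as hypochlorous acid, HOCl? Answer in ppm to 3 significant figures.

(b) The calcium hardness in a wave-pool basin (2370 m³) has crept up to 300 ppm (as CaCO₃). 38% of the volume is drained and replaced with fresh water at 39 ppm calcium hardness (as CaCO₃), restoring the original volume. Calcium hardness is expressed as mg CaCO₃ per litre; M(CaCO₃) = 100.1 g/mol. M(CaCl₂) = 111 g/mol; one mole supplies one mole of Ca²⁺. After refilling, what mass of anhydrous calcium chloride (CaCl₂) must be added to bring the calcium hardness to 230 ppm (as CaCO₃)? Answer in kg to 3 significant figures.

(a) 2.36 ppm; (b) 76.7 kg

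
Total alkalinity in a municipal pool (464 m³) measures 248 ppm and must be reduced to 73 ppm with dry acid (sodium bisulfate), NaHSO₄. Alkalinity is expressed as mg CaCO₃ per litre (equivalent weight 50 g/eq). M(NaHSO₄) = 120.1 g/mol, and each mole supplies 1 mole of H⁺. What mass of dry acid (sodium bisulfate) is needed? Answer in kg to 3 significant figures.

Volume: 464 m³ = 464,000 L.
Alkalinity to neutralize: (248 − 73) = 175 mg/L as CaCO₃ × 464,000 L = 81,200 g as CaCO₃.
Equivalents of H⁺ required: 81,200 ÷ 50 g/eq = 1624 eq = 1624 mol NaHSO₄.
Mass of NaHSO₄: 1624 × 120.1 = 195,000 g.

195 kg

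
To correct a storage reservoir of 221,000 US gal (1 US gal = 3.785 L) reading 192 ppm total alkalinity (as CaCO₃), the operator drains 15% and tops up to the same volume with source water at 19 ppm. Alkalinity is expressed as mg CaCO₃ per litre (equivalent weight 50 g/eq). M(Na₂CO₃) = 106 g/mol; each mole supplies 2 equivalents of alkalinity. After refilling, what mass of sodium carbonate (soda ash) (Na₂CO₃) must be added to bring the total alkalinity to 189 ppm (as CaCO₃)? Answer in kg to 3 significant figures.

Volume: 221,000 US gal × 3.785 L/gal = 836,485 L.
After draining 15% and refilling: 192 × 0.85 + 19 × 0.15 = 166.05 ppm.
Deficit to target: 189 − 166.05 = 22.95 mg/L.
As CaCO₃: 22.95 mg/L × 836,485 L = 19,200 g; ÷ 50 g/eq ÷ 2 = 192 mol Na₂CO₃.
Mass: 192 × 106 = 20,350 g.

20.3 kg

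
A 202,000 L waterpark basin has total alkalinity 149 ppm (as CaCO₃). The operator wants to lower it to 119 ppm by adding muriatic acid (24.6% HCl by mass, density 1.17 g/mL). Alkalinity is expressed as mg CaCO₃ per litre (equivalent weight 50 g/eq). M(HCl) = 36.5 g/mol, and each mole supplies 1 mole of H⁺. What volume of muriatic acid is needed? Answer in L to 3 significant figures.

15.4 L

Alkalinity to neutralize: (149 − 119) = 30 mg/L as CaCO₃ × 202,000 L = 6060 g as CaCO₃.
Equivalents of H⁺ required: 6060 ÷ 50 g/eq = 121.2 eq = 121.2 mol HCl.
Mass of HCl: 121.2 × 36.5 = 4424 g.
Mass of 24.6% solution: 4424 / 0.246 = 17,980 g.
Volume: 17,980 g ÷ 1.17 g/mL = 15,370 mL.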